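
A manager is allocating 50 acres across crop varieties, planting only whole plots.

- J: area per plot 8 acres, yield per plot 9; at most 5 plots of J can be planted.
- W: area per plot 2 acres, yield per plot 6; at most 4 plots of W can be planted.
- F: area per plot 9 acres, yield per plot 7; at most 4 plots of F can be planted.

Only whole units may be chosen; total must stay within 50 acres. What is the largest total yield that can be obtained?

69

This is a bounded integer knapsack.
W has the best ratio (6/2); taking only W gives at most 4×6 = 24 (stopped by the supply cap of 4).
Mixing does better — 5×J and 4×W: area 48 ≤ 50, yield 5·9 + 4·6 = 69.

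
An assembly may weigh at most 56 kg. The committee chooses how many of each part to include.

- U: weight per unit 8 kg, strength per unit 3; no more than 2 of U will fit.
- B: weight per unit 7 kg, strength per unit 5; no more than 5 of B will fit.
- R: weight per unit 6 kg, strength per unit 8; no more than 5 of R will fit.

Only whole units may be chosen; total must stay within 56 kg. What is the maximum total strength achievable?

Take 3×B and 5×R: weight 51 ≤ 56, strength 3·5 + 5·8 = 55.
R has the best ratio (8/6) and is taken to its limit of 5; remaining capacity is filled optimally with the others.

55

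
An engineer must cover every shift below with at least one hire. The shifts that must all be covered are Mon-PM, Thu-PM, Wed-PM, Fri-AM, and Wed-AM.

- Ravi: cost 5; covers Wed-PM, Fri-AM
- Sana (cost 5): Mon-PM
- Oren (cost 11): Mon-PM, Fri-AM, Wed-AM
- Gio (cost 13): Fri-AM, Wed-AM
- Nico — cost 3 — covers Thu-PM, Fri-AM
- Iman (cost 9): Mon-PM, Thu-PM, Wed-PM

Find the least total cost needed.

19

The greedy cost-per-new-shift heuristic would pick Nico, Iman, and Oren for 23, but a cheaper cover exists.
Choose Ravi, Oren, and Nico: together they cover Mon-PM, Thu-PM, Wed-PM, Fri-AM, Wed-AM — every shift.
Total cost: 5 + 11 + 3 = 19.
No cover costs less than 19.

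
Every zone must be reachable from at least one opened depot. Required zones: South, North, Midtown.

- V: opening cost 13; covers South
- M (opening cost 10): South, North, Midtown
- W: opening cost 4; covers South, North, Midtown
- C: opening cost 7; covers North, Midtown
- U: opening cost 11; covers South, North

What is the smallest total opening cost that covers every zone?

4

W alone covers South, North, Midtown — every zone.
Total opening cost: 4.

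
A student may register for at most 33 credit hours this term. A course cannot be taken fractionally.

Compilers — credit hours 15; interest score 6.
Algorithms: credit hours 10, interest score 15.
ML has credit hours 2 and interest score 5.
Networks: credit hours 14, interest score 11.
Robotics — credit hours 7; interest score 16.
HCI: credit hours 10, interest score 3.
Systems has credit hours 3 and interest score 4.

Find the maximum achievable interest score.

Allowing fractional choices, the relaxed optimum would be about 48.6, but courses are indivisible.
Algorithms + Networks + Robotics: credit hours 10 + 14 + 7 = 31 ≤ 33, interest score 15 + 11 + 16 = 42.
Algorithms + ML + Networks + Robotics: credit hours 10 + 2 + 14 + 7 = 33 ≤ 33, interest score 15 + 5 + 11 + 16 = 47.
Algorithms + ML + Robotics + HCI + Systems: credit hours 10 + 2 + 7 + 10 + 3 = 32 ≤ 33, interest score 15 + 5 + 16 + 3 + 4 = 43.
Best is Algorithms, ML, Networks, and Robotics with total interest score 47.

47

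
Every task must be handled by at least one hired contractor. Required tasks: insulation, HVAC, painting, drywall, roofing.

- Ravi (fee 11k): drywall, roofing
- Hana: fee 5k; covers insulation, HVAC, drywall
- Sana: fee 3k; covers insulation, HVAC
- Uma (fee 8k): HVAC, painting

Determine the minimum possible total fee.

22

The greedy cost-per-new-task heuristic would pick Sana, Hana, Uma, and Ravi for 27, but a cheaper cover exists.
Choose Ravi, Sana, and Uma: together they cover insulation, HVAC, painting, drywall, roofing — every task.
Total fee: 11 + 3 + 8 = 22.
No cover costs less than 22.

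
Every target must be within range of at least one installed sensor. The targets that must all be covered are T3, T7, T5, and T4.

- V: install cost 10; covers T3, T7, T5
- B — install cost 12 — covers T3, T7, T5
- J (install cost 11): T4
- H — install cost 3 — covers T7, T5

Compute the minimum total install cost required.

Choose V and J: together they cover T3, T7, T5, T4 — every target.
Total install cost: 10 + 11 = 21.

21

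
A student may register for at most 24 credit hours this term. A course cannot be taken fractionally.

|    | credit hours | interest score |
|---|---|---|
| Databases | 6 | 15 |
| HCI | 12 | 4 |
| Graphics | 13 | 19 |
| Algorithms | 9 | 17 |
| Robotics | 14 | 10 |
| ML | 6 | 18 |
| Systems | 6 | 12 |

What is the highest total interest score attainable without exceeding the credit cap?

Treat it as a binary knapsack problem.
Allowing fractional choices, the relaxed optimum would be about 56.3, but courses are indivisible.
Algorithms + ML + Systems: credit hours 9 + 6 + 6 = 21 ≤ 24, interest score 17 + 18 + 12 = 47.
Databases + Algorithms + ML: credit hours 6 + 9 + 6 = 21 ≤ 24, interest score 15 + 17 + 18 = 50.
Databases + ML + Systems: credit hours 6 + 6 + 6 = 18 ≤ 24, interest score 15 + 18 + 12 = 45.
Best is Databases, Algorithms, and ML with total interest score 50.

50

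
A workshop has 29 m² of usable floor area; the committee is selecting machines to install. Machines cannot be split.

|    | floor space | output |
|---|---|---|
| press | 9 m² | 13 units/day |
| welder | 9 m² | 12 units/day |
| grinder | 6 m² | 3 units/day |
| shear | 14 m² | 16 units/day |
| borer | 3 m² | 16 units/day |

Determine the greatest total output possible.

press + shear + borer: floor space 9 + 14 + 3 = 26 ≤ 29, output 13 + 16 + 16 = 45.
welder + shear + borer: floor space 9 + 14 + 3 = 26 ≤ 29, output 12 + 16 + 16 = 44.
press + welder + grinder + borer: floor space 9 + 9 + 6 + 3 = 27 ≤ 29, output 13 + 12 + 3 + 16 = 44.
Best is press, shear, and borer with total output 45.

45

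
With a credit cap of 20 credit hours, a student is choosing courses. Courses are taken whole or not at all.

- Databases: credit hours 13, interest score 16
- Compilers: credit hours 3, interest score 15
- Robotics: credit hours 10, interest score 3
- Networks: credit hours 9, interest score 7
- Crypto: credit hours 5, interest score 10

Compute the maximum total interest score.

Treat it as a binary knapsack problem.
Take Compilers, Networks, and Crypto: credit hours 3 + 9 + 5 = 17 ≤ 20, interest score 15 + 7 + 10 = 32.
No other feasible combination does better.

32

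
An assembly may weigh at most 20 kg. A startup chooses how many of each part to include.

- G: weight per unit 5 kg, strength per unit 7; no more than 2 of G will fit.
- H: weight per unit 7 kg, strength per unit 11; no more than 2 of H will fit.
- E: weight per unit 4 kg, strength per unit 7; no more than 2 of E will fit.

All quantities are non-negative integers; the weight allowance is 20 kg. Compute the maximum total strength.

32

Take 1×G, 1×H, and 2×E: weight 20 ≤ 20, strength 1·7 + 1·11 + 2·7 = 32.
E has the best ratio (7/4) and is taken to its limit of 2; remaining capacity is filled optimally with the others.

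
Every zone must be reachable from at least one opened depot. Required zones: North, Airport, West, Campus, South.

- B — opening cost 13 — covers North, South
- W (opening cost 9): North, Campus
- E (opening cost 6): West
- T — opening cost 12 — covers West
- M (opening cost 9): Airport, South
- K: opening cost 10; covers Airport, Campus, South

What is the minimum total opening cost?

This is a weighted set-cover instance.
The greedy cost-per-new-zone heuristic would pick K, E, and W for 25, but a cheaper cover exists.
Choose W, E, and M: together they cover North, Airport, West, Campus, South — every zone.
Total opening cost: 9 + 6 + 9 = 24.
No cover costs less than 24.

24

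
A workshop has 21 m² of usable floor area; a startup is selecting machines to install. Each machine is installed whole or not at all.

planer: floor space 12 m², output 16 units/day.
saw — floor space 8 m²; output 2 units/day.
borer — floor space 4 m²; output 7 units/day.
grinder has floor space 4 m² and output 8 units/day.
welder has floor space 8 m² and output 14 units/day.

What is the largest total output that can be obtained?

borer + grinder + welder: floor space 4 + 4 + 8 = 16 ≤ 21, output 7 + 8 + 14 = 29.
planer + welder: floor space 12 + 8 = 20 ≤ 21, output 16 + 14 = 30.
planer + borer + grinder: floor space 12 + 4 + 4 = 20 ≤ 21, output 16 + 7 + 8 = 31.
Best is planer, borer, and grinder with total output 31.

31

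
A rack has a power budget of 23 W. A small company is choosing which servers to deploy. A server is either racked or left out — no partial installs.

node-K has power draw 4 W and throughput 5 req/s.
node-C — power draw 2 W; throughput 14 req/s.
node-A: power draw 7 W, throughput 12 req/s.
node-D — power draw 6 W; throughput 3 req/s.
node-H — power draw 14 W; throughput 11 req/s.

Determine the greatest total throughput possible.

37

node-C + node-A + node-H: power draw 2 + 7 + 14 = 23 ≤ 23, throughput 14 + 12 + 11 = 37.
node-K + node-C + node-A: power draw 4 + 2 + 7 = 13 ≤ 23, throughput 5 + 14 + 12 = 31.
node-K + node-C + node-A + node-D: power draw 4 + 2 + 7 + 6 = 19 ≤ 23, throughput 5 + 14 + 12 + 3 = 34.
Best is node-C, node-A, and node-H with total throughput 37.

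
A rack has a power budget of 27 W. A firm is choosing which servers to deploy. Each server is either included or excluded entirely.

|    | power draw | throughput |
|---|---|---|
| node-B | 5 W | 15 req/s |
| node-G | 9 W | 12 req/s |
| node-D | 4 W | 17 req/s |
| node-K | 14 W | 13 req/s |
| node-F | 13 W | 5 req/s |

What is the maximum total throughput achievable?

45

node-B + node-D + node-K: power draw 5 + 4 + 14 = 23 ≤ 27, throughput 15 + 17 + 13 = 45.
node-B + node-G + node-D: power draw 5 + 9 + 4 = 18 ≤ 27, throughput 15 + 12 + 17 = 44.
Best is node-B, node-D, and node-K with total throughput 45.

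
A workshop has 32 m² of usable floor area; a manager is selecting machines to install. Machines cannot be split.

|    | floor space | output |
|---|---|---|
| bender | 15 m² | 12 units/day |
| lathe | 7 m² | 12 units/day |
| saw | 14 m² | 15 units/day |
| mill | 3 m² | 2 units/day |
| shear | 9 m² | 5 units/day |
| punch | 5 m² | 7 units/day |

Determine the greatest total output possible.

Treat it as a binary knapsack problem.
lathe + saw + mill + punch: floor space 7 + 14 + 3 + 5 = 29 ≤ 32, output 12 + 15 + 2 + 7 = 36.
lathe + saw + punch: floor space 7 + 14 + 5 = 26 ≤ 32, output 12 + 15 + 7 = 34.
bender + lathe + mill + punch: floor space 15 + 7 + 3 + 5 = 30 ≤ 32, output 12 + 12 + 2 + 7 = 33.
Best is lathe, saw, mill, and punch with total output 36.

36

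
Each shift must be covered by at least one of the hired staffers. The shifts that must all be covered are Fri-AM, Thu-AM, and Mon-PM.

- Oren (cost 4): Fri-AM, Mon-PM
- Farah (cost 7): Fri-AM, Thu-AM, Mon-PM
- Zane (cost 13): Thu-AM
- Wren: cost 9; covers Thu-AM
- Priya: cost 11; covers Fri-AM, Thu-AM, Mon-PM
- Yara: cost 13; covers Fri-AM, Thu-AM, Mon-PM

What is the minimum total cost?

7

This is an integer covering problem.
The greedy cost-per-new-shift heuristic would pick Oren and Farah for 11, but a cheaper cover exists.
Farah alone covers Fri-AM, Thu-AM, Mon-PM — every shift.
Total cost: 7.
No cover costs less than 7.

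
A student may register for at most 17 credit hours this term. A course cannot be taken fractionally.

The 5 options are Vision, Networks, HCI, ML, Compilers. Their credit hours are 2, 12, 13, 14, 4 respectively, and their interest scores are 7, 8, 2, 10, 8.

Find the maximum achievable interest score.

Vision + Compilers: credit hours 2 + 4 = 6 ≤ 17, interest score 7 + 8 = 15.
Networks + Compilers: credit hours 12 + 4 = 16 ≤ 17, interest score 8 + 8 = 16.
Vision + ML: credit hours 2 + 14 = 16 ≤ 17, interest score 7 + 10 = 17.
Best is Vision and ML with total interest score 17.

17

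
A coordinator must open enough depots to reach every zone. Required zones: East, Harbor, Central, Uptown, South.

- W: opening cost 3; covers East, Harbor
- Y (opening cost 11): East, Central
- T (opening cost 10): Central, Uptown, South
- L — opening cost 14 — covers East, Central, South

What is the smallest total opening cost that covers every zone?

Choose W and T: together they cover East, Harbor, Central, Uptown, South — every zone.
Total opening cost: 3 + 10 = 13.
No cover costs less than 13.

13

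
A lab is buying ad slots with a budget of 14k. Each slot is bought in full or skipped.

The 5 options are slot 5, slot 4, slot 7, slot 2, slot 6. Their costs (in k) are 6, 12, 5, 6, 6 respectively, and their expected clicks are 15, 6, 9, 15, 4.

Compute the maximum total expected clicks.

This is a 0-1 knapsack instance.
Allowing fractional choices, the relaxed optimum would be about 33.6, but ad slots are indivisible.
slot 5 + slot 7: cost 6 + 5 = 11 ≤ 14, expected clicks 15 + 9 = 24.
slot 5 + slot 2: cost 6 + 6 = 12 ≤ 14, expected clicks 15 + 15 = 30.
Best is slot 5 and slot 2 with total expected clicks 30.

30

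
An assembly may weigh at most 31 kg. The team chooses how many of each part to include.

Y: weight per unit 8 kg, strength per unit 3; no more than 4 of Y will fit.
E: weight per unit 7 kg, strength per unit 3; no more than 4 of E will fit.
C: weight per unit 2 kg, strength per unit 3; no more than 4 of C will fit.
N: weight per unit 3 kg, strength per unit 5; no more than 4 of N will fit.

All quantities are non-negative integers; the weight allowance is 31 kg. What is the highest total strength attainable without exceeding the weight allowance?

35

1×Y, 4×C, and 4×N: weight 28 ≤ 31, strength 1·3 + 4·3 + 4·5 = 35.
1×E, 4×C, and 4×N: weight 27 ≤ 31, strength 1·3 + 4·3 + 4·5 = 35.
Best is 35.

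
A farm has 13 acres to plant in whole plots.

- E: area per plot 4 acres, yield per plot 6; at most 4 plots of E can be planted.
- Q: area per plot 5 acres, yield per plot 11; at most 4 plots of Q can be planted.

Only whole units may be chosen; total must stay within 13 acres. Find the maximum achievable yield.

23

This is a bounded integer knapsack.
2×Q: area 10 ≤ 13, yield 2·11 = 22.
2×E and 1×Q: area 13 ≤ 13, yield 2·6 + 1·11 = 23.
Best is 23.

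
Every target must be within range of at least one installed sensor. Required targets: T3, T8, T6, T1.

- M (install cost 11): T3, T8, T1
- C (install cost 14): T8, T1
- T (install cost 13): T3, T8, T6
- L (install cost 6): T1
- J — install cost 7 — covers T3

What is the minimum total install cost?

This is an integer covering problem.
Choose T and L: together they cover T3, T8, T6, T1 — every target.
Total install cost: 13 + 6 = 19.

19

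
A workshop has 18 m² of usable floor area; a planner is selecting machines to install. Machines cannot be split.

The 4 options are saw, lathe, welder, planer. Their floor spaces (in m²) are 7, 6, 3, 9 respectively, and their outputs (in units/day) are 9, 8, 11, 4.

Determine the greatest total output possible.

Allowing fractional choices, the relaxed optimum would be about 28.9, but machines are indivisible.
saw + welder: floor space 7 + 3 = 10 ≤ 18, output 9 + 11 = 20.
lathe + welder + planer: floor space 6 + 3 + 9 = 18 ≤ 18, output 8 + 11 + 4 = 23.
saw + lathe + welder: floor space 7 + 6 + 3 = 16 ≤ 18, output 9 + 8 + 11 = 28.
Best is saw, lathe, and welder with total output 28.

28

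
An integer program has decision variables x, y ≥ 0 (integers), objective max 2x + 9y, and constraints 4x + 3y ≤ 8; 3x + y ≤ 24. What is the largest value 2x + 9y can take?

18

The continuous relaxation peaks at (0, 2.67) with value 24.00; rounding to a feasible lattice point costs some objective.
(x,y)=(0,2): 4·0+3·2=6≤8, 3·0+1·2=2≤24, objective 18.
(x,y)=(1,1): 4·1+3·1=7≤8, 3·1+1·1=4≤24, objective 11.
(x,y)=(0,1): 4·0+3·1=3≤8, 3·0+1·1=1≤24, objective 9.
Maximum is 18 at (x,y)=(0,2).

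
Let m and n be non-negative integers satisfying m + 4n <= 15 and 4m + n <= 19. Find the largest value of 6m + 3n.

Relaxing integrality, the LP optimum is 32.60 at (m,n) = (4.07, 2.73), which is not an integer point.
(m,n)=(4,2): 1·4+4·2=12≤15, 4·4+1·2=18≤19, objective 30.
(m,n)=(3,3): 1·3+4·3=15≤15, 4·3+1·3=15≤19, objective 27.
(m,n)=(4,1): 1·4+4·1=8≤15, 4·4+1·1=17≤19, objective 27.
The best lattice point is (4,2), giving 30.

30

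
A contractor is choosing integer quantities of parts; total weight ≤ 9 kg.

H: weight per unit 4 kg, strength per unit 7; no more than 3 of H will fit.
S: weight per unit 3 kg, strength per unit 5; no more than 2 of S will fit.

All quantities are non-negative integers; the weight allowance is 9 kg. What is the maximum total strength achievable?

14

2×H: weight 8 ≤ 9, strength 2·7 = 14.
1×H and 1×S: weight 7 ≤ 9, strength 1·7 + 1·5 = 12.
Best is 14.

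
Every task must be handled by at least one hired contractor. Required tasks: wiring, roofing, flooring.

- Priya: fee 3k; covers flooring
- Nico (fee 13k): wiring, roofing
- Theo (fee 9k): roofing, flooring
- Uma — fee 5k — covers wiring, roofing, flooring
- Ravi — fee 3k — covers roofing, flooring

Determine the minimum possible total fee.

The greedy cost-per-new-task heuristic would pick Ravi and Uma for 8, but a cheaper cover exists.
Uma alone covers wiring, roofing, flooring — every task.
Total fee: 5.
No cover costs less than 5.

5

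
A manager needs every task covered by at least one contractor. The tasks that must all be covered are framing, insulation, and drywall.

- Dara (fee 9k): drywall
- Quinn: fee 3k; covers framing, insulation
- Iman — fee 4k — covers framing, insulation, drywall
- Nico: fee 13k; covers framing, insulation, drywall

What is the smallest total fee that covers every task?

Iman alone covers framing, insulation, drywall — every task.
Total fee: 4.
No cover costs less than 4.

4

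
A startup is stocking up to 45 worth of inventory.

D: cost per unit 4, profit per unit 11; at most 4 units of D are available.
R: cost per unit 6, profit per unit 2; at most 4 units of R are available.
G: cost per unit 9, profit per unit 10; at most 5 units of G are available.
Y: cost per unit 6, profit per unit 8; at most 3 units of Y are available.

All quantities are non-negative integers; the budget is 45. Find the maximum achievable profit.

78

4×D and 3×G: cost 43 ≤ 45, profit 4·11 + 3·10 = 74.
4×D, 1×G, and 3×Y: cost 43 ≤ 45, profit 4·11 + 1·10 + 3·8 = 78.
Best is 78.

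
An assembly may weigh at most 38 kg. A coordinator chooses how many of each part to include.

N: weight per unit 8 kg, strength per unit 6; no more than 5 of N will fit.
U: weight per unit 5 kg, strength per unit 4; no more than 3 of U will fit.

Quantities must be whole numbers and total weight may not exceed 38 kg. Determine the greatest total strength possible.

U has the best ratio (4/5); taking only U gives at most 3×4 = 12 (stopped by the supply cap of 3).
Mixing does better — 4×N and 1×U: weight 37 ≤ 38, strength 4·6 + 1·4 = 28.

28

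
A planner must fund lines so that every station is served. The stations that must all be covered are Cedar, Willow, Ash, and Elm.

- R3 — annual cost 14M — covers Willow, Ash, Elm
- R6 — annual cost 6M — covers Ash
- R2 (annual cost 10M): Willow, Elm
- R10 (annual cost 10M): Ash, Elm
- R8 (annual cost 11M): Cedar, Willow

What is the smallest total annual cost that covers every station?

This is an integer covering problem.
The greedy cost-per-new-station heuristic would pick R3 and R8 for 25, but a cheaper cover exists.
Choose R10 and R8: together they cover Cedar, Willow, Ash, Elm — every station.
Total annual cost: 10 + 11 = 21.
No cover costs less than 21.

21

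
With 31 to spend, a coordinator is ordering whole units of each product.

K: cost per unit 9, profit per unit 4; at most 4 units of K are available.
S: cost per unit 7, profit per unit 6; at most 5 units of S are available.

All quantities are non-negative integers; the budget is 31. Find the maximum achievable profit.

24

This is a bounded integer knapsack.
1×K and 3×S: cost 30 ≤ 31, profit 1·4 + 3·6 = 22.
4×S: cost 28 ≤ 31, profit 4·6 = 24.
Best is 24.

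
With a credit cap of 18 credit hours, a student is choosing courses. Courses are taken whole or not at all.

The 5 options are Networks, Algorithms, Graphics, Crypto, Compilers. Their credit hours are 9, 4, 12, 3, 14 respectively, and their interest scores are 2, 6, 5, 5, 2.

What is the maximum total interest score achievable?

13

This is a 0-1 knapsack instance.
Take Networks, Algorithms, and Crypto: credit hours 9 + 4 + 3 = 16 ≤ 18, interest score 2 + 6 + 5 = 13.
No other feasible combination does better.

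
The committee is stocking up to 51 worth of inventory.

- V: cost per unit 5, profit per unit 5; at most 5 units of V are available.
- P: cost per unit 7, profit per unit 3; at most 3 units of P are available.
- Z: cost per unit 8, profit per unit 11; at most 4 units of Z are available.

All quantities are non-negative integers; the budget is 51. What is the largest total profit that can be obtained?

59

This is a bounded integer knapsack.
Z has the best ratio (11/8); taking only Z gives at most 4×11 = 44 (stopped by the supply cap of 4).
Mixing does better — 3×V and 4×Z: cost 47 ≤ 51, profit 3·5 + 4·11 = 59.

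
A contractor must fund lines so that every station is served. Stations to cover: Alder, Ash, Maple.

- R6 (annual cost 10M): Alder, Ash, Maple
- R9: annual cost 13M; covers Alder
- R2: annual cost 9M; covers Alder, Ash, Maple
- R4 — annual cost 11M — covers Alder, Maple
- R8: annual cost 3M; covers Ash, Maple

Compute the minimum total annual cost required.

9

The greedy cost-per-new-station heuristic would pick R8 and R2 for 12, but a cheaper cover exists.
R2 alone covers Alder, Ash, Maple — every station.
Total annual cost: 9.
No cover costs less than 9.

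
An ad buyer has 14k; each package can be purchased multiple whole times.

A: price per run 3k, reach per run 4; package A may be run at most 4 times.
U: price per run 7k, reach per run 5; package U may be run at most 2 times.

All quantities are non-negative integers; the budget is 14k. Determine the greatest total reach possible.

2×A and 1×U: price 13 ≤ 14, reach 2·4 + 1·5 = 13.
4×A: price 12 ≤ 14, reach 4·4 = 16.
Best is 16.

16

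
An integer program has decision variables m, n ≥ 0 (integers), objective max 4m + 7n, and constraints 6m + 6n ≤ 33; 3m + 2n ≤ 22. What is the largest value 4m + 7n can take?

(m,n)=(0,5): 6·0+6·5=30≤33, 3·0+2·5=10≤22, objective 35.
(m,n)=(1,4): 6·1+6·4=30≤33, 3·1+2·4=11≤22, objective 32.
Maximum is 35 at (m,n)=(0,5).

35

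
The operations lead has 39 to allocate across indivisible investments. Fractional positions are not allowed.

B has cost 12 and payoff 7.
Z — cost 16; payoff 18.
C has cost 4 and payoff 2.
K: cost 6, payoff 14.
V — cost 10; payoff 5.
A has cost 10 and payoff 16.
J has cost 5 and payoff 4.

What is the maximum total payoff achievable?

52

Take Z, K, A, and J: cost 16 + 6 + 10 + 5 = 37 ≤ 39, payoff 18 + 14 + 16 + 4 = 52.
No other feasible combination does better.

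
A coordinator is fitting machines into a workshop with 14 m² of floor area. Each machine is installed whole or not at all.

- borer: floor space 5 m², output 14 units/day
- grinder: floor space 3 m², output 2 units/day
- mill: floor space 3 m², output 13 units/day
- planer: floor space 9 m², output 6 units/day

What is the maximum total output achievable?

Allowing fractional choices, the relaxed optimum would be about 31.0, but machines are indivisible.
borer + mill: floor space 5 + 3 = 8 ≤ 14, output 14 + 13 = 27.
borer + grinder + mill: floor space 5 + 3 + 3 = 11 ≤ 14, output 14 + 2 + 13 = 29.
borer + planer: floor space 5 + 9 = 14 ≤ 14, output 14 + 6 = 20.
Best is borer, grinder, and mill with total output 29.

29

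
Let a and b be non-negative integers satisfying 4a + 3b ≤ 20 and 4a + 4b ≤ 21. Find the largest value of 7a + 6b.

Relaxing integrality, the LP optimum is 35.75 at (a,b) = (4.25, 1), which is not an integer point.
(a,b)=(5,0): 4·5+3·0=20≤20, 4·5+4·0=20≤21, objective 35.
(a,b)=(4,1): 4·4+3·1=19≤20, 4·4+4·1=20≤21, objective 34.
No feasible integer point exceeds 35.

35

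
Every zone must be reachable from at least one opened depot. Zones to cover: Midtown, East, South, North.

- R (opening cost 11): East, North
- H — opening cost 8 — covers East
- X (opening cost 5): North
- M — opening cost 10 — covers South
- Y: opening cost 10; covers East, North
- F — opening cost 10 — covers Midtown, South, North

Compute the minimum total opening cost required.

18

Choose H and F: together they cover Midtown, East, South, North — every zone.
Total opening cost: 8 + 10 = 18.
No cover costs less than 18.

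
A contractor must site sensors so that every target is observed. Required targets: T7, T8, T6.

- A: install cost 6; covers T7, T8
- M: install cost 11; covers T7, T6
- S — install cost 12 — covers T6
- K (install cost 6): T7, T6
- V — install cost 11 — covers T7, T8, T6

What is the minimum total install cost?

The greedy cost-per-new-target heuristic would pick A and K for 12, but a cheaper cover exists.
V alone covers T7, T8, T6 — every target.
Total install cost: 11.
No cover costs less than 11.

11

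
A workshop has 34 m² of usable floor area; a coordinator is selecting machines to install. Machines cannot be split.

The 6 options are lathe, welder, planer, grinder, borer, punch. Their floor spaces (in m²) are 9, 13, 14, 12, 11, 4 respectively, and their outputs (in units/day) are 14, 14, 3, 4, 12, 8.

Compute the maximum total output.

Allowing fractional choices, the relaxed optimum would be about 44.8, but machines are indivisible.
lathe + welder + punch: floor space 9 + 13 + 4 = 26 ≤ 34, output 14 + 14 + 8 = 36.
lathe + welder + borer: floor space 9 + 13 + 11 = 33 ≤ 34, output 14 + 14 + 12 = 40.
lathe + borer + punch: floor space 9 + 11 + 4 = 24 ≤ 34, output 14 + 12 + 8 = 34.
Best is lathe, welder, and borer with total output 40.

40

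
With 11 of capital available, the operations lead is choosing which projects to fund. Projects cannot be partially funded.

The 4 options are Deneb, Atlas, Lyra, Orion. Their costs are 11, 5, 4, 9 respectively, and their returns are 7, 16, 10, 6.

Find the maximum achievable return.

26

Allowing fractional choices, the relaxed optimum would be about 27.3, but projects are indivisible.
Atlas: cost 5 ≤ 11, return 16.
Atlas + Lyra: cost 5 + 4 = 9 ≤ 11, return 16 + 10 = 26.
Best is Atlas and Lyra with total return 26.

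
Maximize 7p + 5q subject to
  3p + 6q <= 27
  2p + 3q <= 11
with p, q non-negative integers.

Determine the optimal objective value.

35

The continuous relaxation peaks at (5.5, 0) with value 38.50; rounding to a feasible lattice point costs some objective.
(p,q)=(5,0): 3·5+6·0=15≤27, 2·5+3·0=10≤11, objective 35.
(p,q)=(4,1): 3·4+6·1=18≤27, 2·4+3·1=11≤11, objective 33.
No feasible integer point exceeds 35.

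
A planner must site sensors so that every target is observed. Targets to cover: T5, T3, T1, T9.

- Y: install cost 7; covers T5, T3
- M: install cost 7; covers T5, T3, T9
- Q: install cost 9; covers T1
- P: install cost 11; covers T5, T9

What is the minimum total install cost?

Choose M and Q: together they cover T5, T3, T1, T9 — every target.
Total install cost: 7 + 9 = 16.
No cover costs less than 16.

16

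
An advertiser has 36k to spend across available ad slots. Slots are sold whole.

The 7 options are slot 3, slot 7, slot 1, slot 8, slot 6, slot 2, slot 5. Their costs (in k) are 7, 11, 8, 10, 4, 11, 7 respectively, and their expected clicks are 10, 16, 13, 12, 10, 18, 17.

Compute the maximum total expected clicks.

62

slot 7 + slot 6 + slot 2 + slot 5: cost 11 + 4 + 11 + 7 = 33 ≤ 36, expected clicks 16 + 10 + 18 + 17 = 61.
slot 3 + slot 1 + slot 8 + slot 6 + slot 5: cost 7 + 8 + 10 + 4 + 7 = 36 ≤ 36, expected clicks 10 + 13 + 12 + 10 + 17 = 62.
slot 3 + slot 7 + slot 2 + slot 5: cost 7 + 11 + 11 + 7 = 36 ≤ 36, expected clicks 10 + 16 + 18 + 17 = 61.
Best is slot 3, slot 1, slot 8, slot 6, and slot 5 with total expected clicks 62.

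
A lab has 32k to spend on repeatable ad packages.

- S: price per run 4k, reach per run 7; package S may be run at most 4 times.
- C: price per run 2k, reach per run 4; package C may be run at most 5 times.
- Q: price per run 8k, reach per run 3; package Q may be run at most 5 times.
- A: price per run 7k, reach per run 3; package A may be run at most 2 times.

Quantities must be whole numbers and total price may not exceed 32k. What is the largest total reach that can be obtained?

48

C has the best ratio (4/2); taking only C gives at most 5×4 = 20 (stopped by the supply cap of 5).
Mixing does better — 4×S and 5×C: price 26 ≤ 32, reach 4·7 + 5·4 = 48.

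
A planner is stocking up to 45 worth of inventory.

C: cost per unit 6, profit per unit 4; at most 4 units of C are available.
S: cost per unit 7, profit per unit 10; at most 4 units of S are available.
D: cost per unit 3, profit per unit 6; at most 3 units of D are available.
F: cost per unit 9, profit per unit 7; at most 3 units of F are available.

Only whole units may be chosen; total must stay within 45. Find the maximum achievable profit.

62

1×C, 4×S, and 3×D: cost 43 ≤ 45, profit 1·4 + 4·10 + 3·6 = 62.
4×S, 2×D, and 1×F: cost 43 ≤ 45, profit 4·10 + 2·6 + 1·7 = 59.
Best is 62.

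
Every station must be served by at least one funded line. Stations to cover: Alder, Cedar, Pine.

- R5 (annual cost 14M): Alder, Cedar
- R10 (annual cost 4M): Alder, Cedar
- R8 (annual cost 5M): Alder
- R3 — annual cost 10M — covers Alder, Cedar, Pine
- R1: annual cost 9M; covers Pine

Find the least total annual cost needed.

10

This is a weighted set-cover instance.
R3 alone covers Alder, Cedar, Pine — every station.
Total annual cost: 10.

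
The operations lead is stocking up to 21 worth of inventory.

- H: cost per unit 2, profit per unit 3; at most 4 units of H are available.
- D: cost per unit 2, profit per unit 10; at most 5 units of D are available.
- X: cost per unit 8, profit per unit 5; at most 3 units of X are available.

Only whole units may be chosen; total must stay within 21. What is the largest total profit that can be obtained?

This is a bounded integer knapsack.
D has the best ratio (10/2); taking only D gives at most 5×10 = 50 (stopped by the supply cap of 5).
Mixing does better — 4×H and 5×D: cost 18 ≤ 21, profit 4·3 + 5·10 = 62.

62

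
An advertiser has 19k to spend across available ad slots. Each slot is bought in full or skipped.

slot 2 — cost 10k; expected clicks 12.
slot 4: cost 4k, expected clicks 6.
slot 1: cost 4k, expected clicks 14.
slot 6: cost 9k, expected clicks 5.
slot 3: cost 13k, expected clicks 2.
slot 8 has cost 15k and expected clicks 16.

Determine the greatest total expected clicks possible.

32

Treat it as a binary knapsack problem.
Allowing fractional choices, the relaxed optimum would be about 33.1, but ad slots are indivisible.
slot 1 + slot 8: cost 4 + 15 = 19 ≤ 19, expected clicks 14 + 16 = 30.
slot 2 + slot 4 + slot 1: cost 10 + 4 + 4 = 18 ≤ 19, expected clicks 12 + 6 + 14 = 32.
slot 2 + slot 1: cost 10 + 4 = 14 ≤ 19, expected clicks 12 + 14 = 26.
Best is slot 2, slot 4, and slot 1 with total expected clicks 32.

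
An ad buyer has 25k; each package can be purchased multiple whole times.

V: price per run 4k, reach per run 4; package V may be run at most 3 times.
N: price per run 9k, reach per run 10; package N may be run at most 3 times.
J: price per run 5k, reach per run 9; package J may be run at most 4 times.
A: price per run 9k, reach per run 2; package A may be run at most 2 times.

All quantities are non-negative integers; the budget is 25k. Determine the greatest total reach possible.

1×N and 3×J: price 24 ≤ 25, reach 1·10 + 3·9 = 37.
1×V and 4×J: price 24 ≤ 25, reach 1·4 + 4·9 = 40.
Best is 40.

40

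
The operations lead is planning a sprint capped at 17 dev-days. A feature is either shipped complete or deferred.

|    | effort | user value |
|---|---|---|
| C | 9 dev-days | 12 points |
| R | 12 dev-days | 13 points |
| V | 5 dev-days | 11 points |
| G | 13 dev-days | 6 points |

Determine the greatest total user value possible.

R: effort 12 ≤ 17, user value 13.
C + V: effort 9 + 5 = 14 ≤ 17, user value 12 + 11 = 23.
R + V: effort 12 + 5 = 17 ≤ 17, user value 13 + 11 = 24.
Best is R and V with total user value 24.

24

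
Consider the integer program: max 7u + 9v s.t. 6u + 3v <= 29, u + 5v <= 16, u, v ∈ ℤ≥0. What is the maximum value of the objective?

39

The continuous relaxation peaks at (3.59, 2.48) with value 47.48; rounding to a feasible lattice point costs some objective.
(u,v)=(3,2): 6·3+3·2=24≤29, 1·3+5·2=13≤16, objective 39.
(u,v)=(4,1): 6·4+3·1=27≤29, 1·4+5·1=9≤16, objective 37.
(u,v)=(2,2): 6·2+3·2=18≤29, 1·2+5·2=12≤16, objective 32.
(u,v)=(3,1): 6·3+3·1=21≤29, 1·3+5·1=8≤16, objective 30.
The best lattice point is (3,2), giving 39.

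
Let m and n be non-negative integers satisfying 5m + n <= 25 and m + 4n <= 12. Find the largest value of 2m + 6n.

Relaxing integrality, the LP optimum is 20.32 at (m,n) = (4.63, 1.84), which is not an integer point.
(m,n)=(4,2): 5·4+1·2=22≤25, 1·4+4·2=12≤12, objective 20.
(m,n)=(3,2): 5·3+1·2=17≤25, 1·3+4·2=11≤12, objective 18.
(m,n)=(4,1): 5·4+1·1=21≤25, 1·4+4·1=8≤12, objective 14.
(m,n)=(3,1): 5·3+1·1=16≤25, 1·3+4·1=7≤12, objective 12.
No feasible integer point exceeds 20.

20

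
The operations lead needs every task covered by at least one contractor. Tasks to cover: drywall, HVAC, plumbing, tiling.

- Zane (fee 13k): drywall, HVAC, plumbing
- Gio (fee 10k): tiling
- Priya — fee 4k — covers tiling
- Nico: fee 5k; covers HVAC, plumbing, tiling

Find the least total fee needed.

17

This is an integer covering problem.
The greedy cost-per-new-task heuristic would pick Nico and Zane for 18, but a cheaper cover exists.
Choose Zane and Priya: together they cover drywall, HVAC, plumbing, tiling — every task.
Total fee: 13 + 4 = 17.
No cover costs less than 17.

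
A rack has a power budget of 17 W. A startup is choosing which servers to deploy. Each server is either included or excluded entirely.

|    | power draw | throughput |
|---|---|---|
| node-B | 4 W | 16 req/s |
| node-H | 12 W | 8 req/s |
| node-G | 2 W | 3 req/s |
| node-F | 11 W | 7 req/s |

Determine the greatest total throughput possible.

26

Allowing fractional choices, the relaxed optimum would be about 26.3, but servers are indivisible.
node-B + node-H: power draw 4 + 12 = 16 ≤ 17, throughput 16 + 8 = 24.
node-B + node-G + node-F: power draw 4 + 2 + 11 = 17 ≤ 17, throughput 16 + 3 + 7 = 26.
node-B + node-F: power draw 4 + 11 = 15 ≤ 17, throughput 16 + 7 = 23.
Best is node-B, node-G, and node-F with total throughput 26.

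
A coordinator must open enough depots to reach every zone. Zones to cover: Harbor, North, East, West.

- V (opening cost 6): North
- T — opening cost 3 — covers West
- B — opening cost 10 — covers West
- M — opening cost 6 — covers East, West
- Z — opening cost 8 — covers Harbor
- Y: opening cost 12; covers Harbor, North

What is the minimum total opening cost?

This is a weighted set-cover instance.
The greedy cost-per-new-zone heuristic would pick T, V, M, and Z for 23, but a cheaper cover exists.
Choose M and Y: together they cover Harbor, North, East, West — every zone.
Total opening cost: 6 + 12 = 18.
No cover costs less than 18.

18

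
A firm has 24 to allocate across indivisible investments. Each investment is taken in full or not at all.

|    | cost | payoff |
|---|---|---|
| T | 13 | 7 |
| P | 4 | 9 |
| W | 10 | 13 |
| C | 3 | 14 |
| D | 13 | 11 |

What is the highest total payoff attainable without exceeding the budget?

Take P, W, and C: cost 4 + 10 + 3 = 17 ≤ 24, payoff 9 + 13 + 14 = 36.
No other feasible combination does better.

36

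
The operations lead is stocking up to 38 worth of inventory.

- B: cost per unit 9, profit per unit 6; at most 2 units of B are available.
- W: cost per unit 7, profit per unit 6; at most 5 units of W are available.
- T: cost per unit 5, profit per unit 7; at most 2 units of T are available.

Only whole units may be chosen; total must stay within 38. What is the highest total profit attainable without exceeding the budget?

T has the best ratio (7/5); taking only T gives at most 2×7 = 14 (stopped by the supply cap of 2).
Mixing does better — 4×W and 2×T: cost 38 ≤ 38, profit 4·6 + 2·7 = 38.

38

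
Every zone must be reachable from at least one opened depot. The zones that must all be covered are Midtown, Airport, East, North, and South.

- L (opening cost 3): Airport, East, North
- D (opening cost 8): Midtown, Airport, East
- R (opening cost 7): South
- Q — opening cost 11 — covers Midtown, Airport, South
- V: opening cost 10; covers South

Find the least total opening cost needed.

This is an integer covering problem.
Choose L and Q: together they cover Midtown, Airport, East, North, South — every zone.
Total opening cost: 3 + 11 = 14.
No cover costs less than 14.

14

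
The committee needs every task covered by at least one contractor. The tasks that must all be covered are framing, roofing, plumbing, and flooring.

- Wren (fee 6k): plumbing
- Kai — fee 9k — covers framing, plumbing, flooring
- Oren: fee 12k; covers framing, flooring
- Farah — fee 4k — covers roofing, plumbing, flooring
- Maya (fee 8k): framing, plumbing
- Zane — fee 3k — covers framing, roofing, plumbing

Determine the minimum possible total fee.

Choose Farah and Zane: together they cover framing, roofing, plumbing, flooring — every task.
Total fee: 4 + 3 = 7.
No cover costs less than 7.

7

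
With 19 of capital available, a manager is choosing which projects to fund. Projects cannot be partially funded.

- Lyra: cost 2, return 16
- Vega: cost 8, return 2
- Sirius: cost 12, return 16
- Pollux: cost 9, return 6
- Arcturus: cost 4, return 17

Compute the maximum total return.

Lyra + Vega + Arcturus: cost 2 + 8 + 4 = 14 ≤ 19, return 16 + 2 + 17 = 35.
Lyra + Sirius + Arcturus: cost 2 + 12 + 4 = 18 ≤ 19, return 16 + 16 + 17 = 49.
Lyra + Pollux + Arcturus: cost 2 + 9 + 4 = 15 ≤ 19, return 16 + 6 + 17 = 39.
Best is Lyra, Sirius, and Arcturus with total return 49.

49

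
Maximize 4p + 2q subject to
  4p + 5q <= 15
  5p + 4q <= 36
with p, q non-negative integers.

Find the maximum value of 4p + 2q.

12

(p,q)=(3,0) is feasible, giving 12.
(p,q)=(2,1) is feasible, giving 10.
(p,q)=(2,0) is feasible, giving 8.
The best lattice point is (3,0), giving 12.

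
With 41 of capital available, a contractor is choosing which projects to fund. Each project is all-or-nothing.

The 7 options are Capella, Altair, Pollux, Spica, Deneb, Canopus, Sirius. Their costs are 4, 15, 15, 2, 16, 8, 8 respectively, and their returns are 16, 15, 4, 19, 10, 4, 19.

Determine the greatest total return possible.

73

Allowing fractional choices, the relaxed optimum would be about 76.5, but projects are indivisible.
Capella + Altair + Spica + Canopus + Sirius: cost 4 + 15 + 2 + 8 + 8 = 37 ≤ 41, return 16 + 15 + 19 + 4 + 19 = 73.
Capella + Spica + Deneb + Canopus + Sirius: cost 4 + 2 + 16 + 8 + 8 = 38 ≤ 41, return 16 + 19 + 10 + 4 + 19 = 68.
Capella + Altair + Spica + Sirius: cost 4 + 15 + 2 + 8 = 29 ≤ 41, return 16 + 15 + 19 + 19 = 69.
Best is Capella, Altair, Spica, Canopus, and Sirius with total return 73.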